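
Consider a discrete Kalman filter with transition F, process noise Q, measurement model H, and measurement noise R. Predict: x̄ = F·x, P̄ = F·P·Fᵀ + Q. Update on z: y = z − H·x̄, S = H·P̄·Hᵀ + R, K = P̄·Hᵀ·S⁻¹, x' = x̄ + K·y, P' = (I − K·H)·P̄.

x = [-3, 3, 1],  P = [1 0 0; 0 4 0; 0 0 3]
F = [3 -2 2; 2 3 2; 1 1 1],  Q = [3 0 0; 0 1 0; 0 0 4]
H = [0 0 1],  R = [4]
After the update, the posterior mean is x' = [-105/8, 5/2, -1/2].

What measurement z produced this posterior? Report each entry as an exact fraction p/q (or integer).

z = [-1]

x̄ = F·x = [-13, 5, 1]
P̄ = F·P·Fᵀ + Q = [40 -6 1; -6 53 20; 1 20 12]
S = H·P̄·Hᵀ + R = [16]
K = P̄·Hᵀ·S⁻¹ = [1/16; 5/4; 3/4]
x' − x̄ = [-1/8, -5/2, -3/2] = K·y
y = (KᵀK)⁻¹·Kᵀ·(x' − x̄) = [-2]
z = y + H·x̄ = [-2] + [1] = [-1]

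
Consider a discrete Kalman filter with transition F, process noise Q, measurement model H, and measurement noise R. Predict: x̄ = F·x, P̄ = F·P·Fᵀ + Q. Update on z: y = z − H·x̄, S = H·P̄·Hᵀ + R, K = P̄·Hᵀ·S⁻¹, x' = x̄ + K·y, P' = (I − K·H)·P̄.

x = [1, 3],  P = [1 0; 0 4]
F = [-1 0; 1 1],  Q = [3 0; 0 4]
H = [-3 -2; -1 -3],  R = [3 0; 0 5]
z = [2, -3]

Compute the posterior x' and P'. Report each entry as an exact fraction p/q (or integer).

x' = [-3866/2267, 3754/2267]
P' = [1705/2267 -1380/2267; -1380/2267 1815/2267]

x̄ = F·x = [-1, 4]
P̄ = F·P·Fᵀ + Q = [4 -1; -1 9]
y = z − H·x̄ = [7, 8]
S = H·P̄·Hᵀ + R = [63 55; 55 84]
K = P̄·Hᵀ·S⁻¹ = [-785/2267 487/2267; 170/2267 -813/2267]
x' = x̄ + K·y = [-3866/2267, 3754/2267]
P' = (I − K·H)·P̄ = [1705/2267 -1380/2267; -1380/2267 1815/2267]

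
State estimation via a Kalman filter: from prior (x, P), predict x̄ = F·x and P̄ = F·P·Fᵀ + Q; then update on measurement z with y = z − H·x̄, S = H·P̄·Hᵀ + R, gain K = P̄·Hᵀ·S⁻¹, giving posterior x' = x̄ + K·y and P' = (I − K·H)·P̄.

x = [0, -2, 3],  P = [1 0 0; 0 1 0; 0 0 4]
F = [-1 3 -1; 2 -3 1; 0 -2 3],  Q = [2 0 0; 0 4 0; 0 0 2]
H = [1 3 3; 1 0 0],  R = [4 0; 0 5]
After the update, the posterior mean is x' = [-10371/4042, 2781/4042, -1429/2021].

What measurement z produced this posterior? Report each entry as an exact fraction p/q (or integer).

x̄ = F·x = [-9, 9, 13]
P̄ = F·P·Fᵀ + Q = [16 -15 -18; -15 21 18; -18 18 42]
S = H·P̄·Hᵀ + R = [713 -83; -83 21]
K = P̄·Hᵀ·S⁻¹ = [-415/8084 4519/8084; 897/8084 -2229/8084; 477/2021 153/2021]
x' − x̄ = [26007/4042, -33597/4042, -27702/2021] = K·y
y = (KᵀK)⁻¹·Kᵀ·(x' − x̄) = [-60, 6]
z = y + H·x̄ = [-60, 6] + [57, -9] = [-3, -3]

z = [-3, -3]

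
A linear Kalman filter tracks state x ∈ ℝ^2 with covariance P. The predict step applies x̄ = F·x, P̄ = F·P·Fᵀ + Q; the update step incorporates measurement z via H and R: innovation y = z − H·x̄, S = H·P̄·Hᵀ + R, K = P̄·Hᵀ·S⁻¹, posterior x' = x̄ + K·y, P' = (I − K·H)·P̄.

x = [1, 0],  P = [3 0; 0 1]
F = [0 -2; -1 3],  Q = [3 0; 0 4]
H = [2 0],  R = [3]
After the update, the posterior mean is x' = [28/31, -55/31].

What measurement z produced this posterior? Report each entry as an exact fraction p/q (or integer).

z = [2]

x̄ = F·x = [0, -1]
P̄ = F·P·Fᵀ + Q = [7 -6; -6 16]
S = H·P̄·Hᵀ + R = [31]
K = P̄·Hᵀ·S⁻¹ = [14/31; -12/31]
x' − x̄ = [28/31, -24/31] = K·y
y = (KᵀK)⁻¹·Kᵀ·(x' − x̄) = [2]
z = y + H·x̄ = [2] + [0] = [2]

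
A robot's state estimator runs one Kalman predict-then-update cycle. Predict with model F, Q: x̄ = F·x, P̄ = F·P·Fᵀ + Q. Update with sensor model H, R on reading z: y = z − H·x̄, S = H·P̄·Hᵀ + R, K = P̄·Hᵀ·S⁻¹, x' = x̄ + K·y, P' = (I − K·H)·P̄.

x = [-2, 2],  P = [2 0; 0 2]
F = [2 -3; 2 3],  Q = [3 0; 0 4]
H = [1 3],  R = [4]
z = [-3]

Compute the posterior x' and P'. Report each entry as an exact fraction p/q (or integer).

x' = [-2431/243, 566/243]
P' = [7046/243 -2350/243; -2350/243 890/243]

x̄ = F·x = [-10, 2]
P̄ = F·P·Fᵀ + Q = [29 -10; -10 30]
y = z − H·x̄ = [1]
S = H·P̄·Hᵀ + R = [243]
K = P̄·Hᵀ·S⁻¹ = [-1/243; 80/243]
x' = x̄ + K·y = [-2431/243, 566/243]
P' = (I − K·H)·P̄ = [7046/243 -2350/243; -2350/243 890/243]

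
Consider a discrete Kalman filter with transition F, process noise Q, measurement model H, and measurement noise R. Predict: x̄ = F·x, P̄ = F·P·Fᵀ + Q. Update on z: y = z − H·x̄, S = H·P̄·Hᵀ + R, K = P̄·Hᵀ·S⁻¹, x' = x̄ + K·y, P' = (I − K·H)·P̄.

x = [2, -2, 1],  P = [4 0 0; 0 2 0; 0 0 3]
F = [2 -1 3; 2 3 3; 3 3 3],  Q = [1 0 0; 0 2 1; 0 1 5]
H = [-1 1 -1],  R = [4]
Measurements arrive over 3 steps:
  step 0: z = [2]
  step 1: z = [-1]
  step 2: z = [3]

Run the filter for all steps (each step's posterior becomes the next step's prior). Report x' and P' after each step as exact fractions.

step 0: x' = [-9/25, -497/75, -568/75], P' = [178/25 133/25 27/25; 133/25 2789/75 2566/75; 27/25 2566/75 2729/75]
step 1: x' = [-16005/16574, -14187/16574, 6470/8287], P' = [207191/16574 557539/16574 204080/8287; 557539/16574 2962557/16574 1279963/8287; 204080/8287 1279963/8287 1156979/8287]
step 2: x' = [-6167961/3615182, -19806393/1807591, -44235657/3615182], P' = [46552701/3615182 117273495/3615182 41871921/1807591; 117273495/3615182 709649005/3615182 315462381/1807591; 41871921/1807591 315462381/1807591 293550778/1807591]

step 0: x̄ = F·x = [9, 1, 3]
step 0: P̄ = F·P·Fᵀ + Q = [46 37 45; 37 63 70; 45 70 86]
step 0: y = z − H·x̄ = [13]
step 0: S = H·P̄·Hᵀ + R = [75]
step 0: K = P̄·Hᵀ·S⁻¹ = [-18/25; -44/75; -61/75]
step 0: x' = x̄ + K·y = [-9/25, -497/75, -568/75]
step 0: P' = (I − K·H)·P̄ = [178/25 133/25 27/25; 133/25 2789/75 2566/75; 27/25 2566/75 2729/75]
step 1: x̄ = F·x = [-1261/75, -1083/25, -1092/25]
step 1: P̄ = F·P·Fᵀ + Q = [13541/75 12098/25 12402/25; 12098/25 34632/25 35443/25; 12402/25 35443/25 36557/25]
step 1: y = z − H·x̄ = [-1363/75]
step 1: S = H·P̄·Hᵀ + R = [16574/75]
step 1: K = P̄·Hᵀ·S⁻¹ = [-14453/16574; -38727/16574; -20274/8287]
step 1: x' = x̄ + K·y = [-16005/16574, -14187/16574, 6470/8287]
step 1: P' = (I − K·H)·P̄ = [207191/16574 557539/16574 204080/8287; 557539/16574 2962557/16574 1279963/8287; 204080/8287 1279963/8287 1156979/8287]
step 2: x̄ = F·x = [20997/16574, -35751/16574, -25878/8287]
step 2: P̄ = F·P·Fᵀ + Q = [11941725/16574 35254347/16574 18167835/8287; 35254347/16574 106017603/16574 54656254/8287; 18167835/8287 54656254/8287 56448737/8287]
step 2: y = z − H·x̄ = [27357/8287]
step 2: S = H·P̄·Hᵀ + R = [7230364/8287]
step 2: K = P̄·Hᵀ·S⁻¹ = [-1627881/1807591; -9637313/3615182; -9980159/3615182]
step 2: x' = x̄ + K·y = [-6167961/3615182, -19806393/1807591, -44235657/3615182]
step 2: P' = (I − K·H)·P̄ = [46552701/3615182 117273495/3615182 41871921/1807591; 117273495/3615182 709649005/3615182 315462381/1807591; 41871921/1807591 315462381/1807591 293550778/1807591]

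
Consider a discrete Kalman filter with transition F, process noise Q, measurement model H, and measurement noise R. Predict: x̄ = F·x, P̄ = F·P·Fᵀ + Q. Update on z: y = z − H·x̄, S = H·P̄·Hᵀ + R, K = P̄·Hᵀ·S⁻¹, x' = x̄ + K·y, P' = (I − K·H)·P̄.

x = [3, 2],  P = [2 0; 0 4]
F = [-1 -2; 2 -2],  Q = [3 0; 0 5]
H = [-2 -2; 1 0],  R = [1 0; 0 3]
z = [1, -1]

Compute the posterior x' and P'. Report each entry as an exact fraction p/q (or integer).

x̄ = F·x = [-7, 2]
P̄ = F·P·Fᵀ + Q = [21 12; 12 29]
y = z − H·x̄ = [-9, 6]
S = H·P̄·Hᵀ + R = [297 -66; -66 24]
K = P̄·Hᵀ·S⁻¹ = [-1/14 19/28; -14/33 -2/3]
x' = x̄ + K·y = [-16/7, 20/11]
P' = (I − K·H)·P̄ = [57/28 -2; -2 73/33]

x' = [-16/7, 20/11]
P' = [57/28 -2; -2 73/33]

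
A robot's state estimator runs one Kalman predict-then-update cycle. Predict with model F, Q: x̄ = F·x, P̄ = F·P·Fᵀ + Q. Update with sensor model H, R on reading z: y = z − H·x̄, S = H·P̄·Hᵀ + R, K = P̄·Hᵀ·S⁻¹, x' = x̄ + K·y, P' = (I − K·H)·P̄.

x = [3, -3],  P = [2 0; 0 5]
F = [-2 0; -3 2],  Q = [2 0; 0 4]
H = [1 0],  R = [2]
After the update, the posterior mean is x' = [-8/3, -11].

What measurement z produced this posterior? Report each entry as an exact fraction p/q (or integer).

z = [-2]

x̄ = F·x = [-6, -15]
P̄ = F·P·Fᵀ + Q = [10 12; 12 42]
S = H·P̄·Hᵀ + R = [12]
K = P̄·Hᵀ·S⁻¹ = [5/6; 1]
x' − x̄ = [10/3, 4] = K·y
y = (KᵀK)⁻¹·Kᵀ·(x' − x̄) = [4]
z = y + H·x̄ = [4] + [-6] = [-2]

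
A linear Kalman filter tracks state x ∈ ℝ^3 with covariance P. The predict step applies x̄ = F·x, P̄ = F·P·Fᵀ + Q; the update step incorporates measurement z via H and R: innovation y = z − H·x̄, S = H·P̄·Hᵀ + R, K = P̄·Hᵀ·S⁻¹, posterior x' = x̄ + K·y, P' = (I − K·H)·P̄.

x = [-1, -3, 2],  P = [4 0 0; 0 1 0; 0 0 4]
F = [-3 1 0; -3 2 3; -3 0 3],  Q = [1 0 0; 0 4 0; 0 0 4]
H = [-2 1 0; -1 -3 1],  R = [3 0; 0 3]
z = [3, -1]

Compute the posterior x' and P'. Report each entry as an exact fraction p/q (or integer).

x' = [8640/45887, 154863/45887, 427591/45887]
P' = [45990/45887 37074/45887 131292/45887; 37074/45887 96948/45887 276312/45887; 131292/45887 276312/45887 916404/45887]

x̄ = F·x = [0, 3, 9]
P̄ = F·P·Fᵀ + Q = [38 38 36; 38 80 72; 36 72 76]
y = z − H·x̄ = [0, -1]
S = H·P̄·Hᵀ + R = [83 26; 26 561]
K = P̄·Hᵀ·S⁻¹ = [-18302/45887 -8640/45887; 7600/45887 -17202/45887; 4576/45887 -14608/45887]
x' = x̄ + K·y = [8640/45887, 154863/45887, 427591/45887]
P' = (I − K·H)·P̄ = [45990/45887 37074/45887 131292/45887; 37074/45887 96948/45887 276312/45887; 131292/45887 276312/45887 916404/45887]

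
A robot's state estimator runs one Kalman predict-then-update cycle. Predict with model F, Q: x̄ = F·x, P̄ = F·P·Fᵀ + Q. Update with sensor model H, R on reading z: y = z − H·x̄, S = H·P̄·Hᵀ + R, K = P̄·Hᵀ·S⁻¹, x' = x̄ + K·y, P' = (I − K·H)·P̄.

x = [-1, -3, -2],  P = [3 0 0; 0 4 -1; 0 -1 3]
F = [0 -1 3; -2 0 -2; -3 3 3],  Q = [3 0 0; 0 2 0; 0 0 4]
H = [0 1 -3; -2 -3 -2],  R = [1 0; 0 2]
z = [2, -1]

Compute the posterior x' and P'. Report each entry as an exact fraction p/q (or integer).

x' = [-14219/35876, 65975/71752, -7189/17938]
P' = [329202/8969 -359229/17938 -59687/8969; -359229/17938 398437/35876 32567/8969; -59687/8969 32567/8969 11636/8969]

x̄ = F·x = [-3, 6, -12]
P̄ = F·P·Fᵀ + Q = [40 -20 9; -20 26 6; 9 6 76]
y = z − H·x̄ = [-40, -13]
S = H·P̄·Hᵀ + R = [675 514; 514 604]
K = P̄·Hᵀ·S⁻¹ = [-1107/17938 -373/35876; 7633/35876 -18931/71752; -2341/8969 -1599/17938]
x' = x̄ + K·y = [-14219/35876, 65975/71752, -7189/17938]
P' = (I − K·H)·P̄ = [329202/8969 -359229/17938 -59687/8969; -359229/17938 398437/35876 32567/8969; -59687/8969 32567/8969 11636/8969]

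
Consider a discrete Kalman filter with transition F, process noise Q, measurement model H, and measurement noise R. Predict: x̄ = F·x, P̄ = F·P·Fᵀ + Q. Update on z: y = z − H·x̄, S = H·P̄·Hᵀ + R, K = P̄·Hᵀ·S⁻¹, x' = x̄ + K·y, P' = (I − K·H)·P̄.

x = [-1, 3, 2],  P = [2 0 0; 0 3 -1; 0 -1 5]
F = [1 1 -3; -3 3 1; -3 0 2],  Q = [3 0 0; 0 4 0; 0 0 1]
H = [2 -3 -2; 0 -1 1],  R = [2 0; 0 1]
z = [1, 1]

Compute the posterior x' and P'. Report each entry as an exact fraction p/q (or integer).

x' = [-8505/7859, -7310/7859, -1088/7859]
P' = [63938/7859 27367/7859 43713/15718; 27367/7859 13519/7859 16489/15718; 43713/15718 16489/15718 42595/31436]

x̄ = F·x = [-4, 14, 7]
P̄ = F·P·Fᵀ + Q = [59 -4 -38; -4 48 22; -38 22 39]
y = z − H·x̄ = [65, 8]
S = H·P̄·Hᵀ + R = [1442 -24; -24 44]
K = P̄·Hᵀ·S⁻¹ = [1031/7859 -11021/15718; -1156/7859 -10549/15718; -1159/7859 9617/31436]
x' = x̄ + K·y = [-8505/7859, -7310/7859, -1088/7859]
P' = (I − K·H)·P̄ = [63938/7859 27367/7859 43713/15718; 27367/7859 13519/7859 16489/15718; 43713/15718 16489/15718 42595/31436]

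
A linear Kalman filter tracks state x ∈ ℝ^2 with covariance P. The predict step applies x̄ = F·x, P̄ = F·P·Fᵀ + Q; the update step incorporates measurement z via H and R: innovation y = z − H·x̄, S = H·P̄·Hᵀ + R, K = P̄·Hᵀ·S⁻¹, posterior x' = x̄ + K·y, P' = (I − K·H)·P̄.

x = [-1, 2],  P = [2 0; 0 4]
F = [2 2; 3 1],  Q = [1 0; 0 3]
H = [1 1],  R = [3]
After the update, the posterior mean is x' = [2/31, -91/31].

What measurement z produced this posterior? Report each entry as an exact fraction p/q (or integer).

x̄ = F·x = [2, -1]
P̄ = F·P·Fᵀ + Q = [25 20; 20 25]
S = H·P̄·Hᵀ + R = [93]
K = P̄·Hᵀ·S⁻¹ = [15/31; 15/31]
x' − x̄ = [-60/31, -60/31] = K·y
y = (KᵀK)⁻¹·Kᵀ·(x' − x̄) = [-4]
z = y + H·x̄ = [-4] + [1] = [-3]

z = [-3]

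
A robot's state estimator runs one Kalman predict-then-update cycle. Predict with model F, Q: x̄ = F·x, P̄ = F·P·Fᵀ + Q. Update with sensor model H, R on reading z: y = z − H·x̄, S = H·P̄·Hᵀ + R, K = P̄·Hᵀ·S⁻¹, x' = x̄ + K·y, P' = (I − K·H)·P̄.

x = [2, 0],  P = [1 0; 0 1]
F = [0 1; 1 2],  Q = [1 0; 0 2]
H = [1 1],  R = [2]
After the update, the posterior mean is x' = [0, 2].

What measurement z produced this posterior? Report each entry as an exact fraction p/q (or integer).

x̄ = F·x = [0, 2]
P̄ = F·P·Fᵀ + Q = [2 2; 2 7]
S = H·P̄·Hᵀ + R = [15]
K = P̄·Hᵀ·S⁻¹ = [4/15; 3/5]
x' − x̄ = [0, 0] = K·y
y = (KᵀK)⁻¹·Kᵀ·(x' − x̄) = [0]
z = y + H·x̄ = [0] + [2] = [2]

z = [2]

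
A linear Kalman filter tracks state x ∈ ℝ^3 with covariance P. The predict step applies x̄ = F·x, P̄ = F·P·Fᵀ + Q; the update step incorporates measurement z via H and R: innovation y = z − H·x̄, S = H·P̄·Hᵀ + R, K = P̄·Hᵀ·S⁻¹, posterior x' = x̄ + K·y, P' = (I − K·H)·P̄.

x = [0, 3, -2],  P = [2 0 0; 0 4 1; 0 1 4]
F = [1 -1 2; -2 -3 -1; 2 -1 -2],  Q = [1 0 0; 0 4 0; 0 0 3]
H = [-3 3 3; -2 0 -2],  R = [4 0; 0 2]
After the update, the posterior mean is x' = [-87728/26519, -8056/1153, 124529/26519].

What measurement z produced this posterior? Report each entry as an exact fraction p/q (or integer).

x̄ = F·x = [-7, -7, 1]
P̄ = F·P·Fᵀ + Q = [19 -5 -8; -5 58 19; -8 19 35]
S = H·P̄·Hᵀ + R = [1588 -180; -180 154]
K = P̄·Hᵀ·S⁻¹ = [-2343/26519 -6527/26519; 357/2306 -1/1153; 4731/53038 -6534/26519]
x' − x̄ = [97905/26519, 15/1153, 98010/26519] = K·y
y = (KᵀK)⁻¹·Kᵀ·(x' − x̄) = [0, -15]
z = y + H·x̄ = [0, -15] + [3, 12] = [3, -3]

z = [3, -3]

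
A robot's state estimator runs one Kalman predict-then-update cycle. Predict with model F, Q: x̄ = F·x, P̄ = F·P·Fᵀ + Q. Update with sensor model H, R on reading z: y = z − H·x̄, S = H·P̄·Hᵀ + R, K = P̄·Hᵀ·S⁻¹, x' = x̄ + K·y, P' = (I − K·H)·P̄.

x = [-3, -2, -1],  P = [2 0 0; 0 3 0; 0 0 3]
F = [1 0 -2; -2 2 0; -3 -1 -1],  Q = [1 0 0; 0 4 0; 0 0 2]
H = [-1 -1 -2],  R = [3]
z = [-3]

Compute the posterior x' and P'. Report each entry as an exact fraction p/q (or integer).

x̄ = F·x = [-1, 2, 12]
P̄ = F·P·Fᵀ + Q = [15 -4 0; -4 24 6; 0 6 26]
y = z − H·x̄ = [22]
S = H·P̄·Hᵀ + R = [162]
K = P̄·Hᵀ·S⁻¹ = [-11/162; -16/81; -29/81]
x' = x̄ + K·y = [-202/81, -190/81, 334/81]
P' = (I − K·H)·P̄ = [2309/162 -500/81 -319/81; -500/81 1432/81 -442/81; -319/81 -442/81 424/81]

x' = [-202/81, -190/81, 334/81]
P' = [2309/162 -500/81 -319/81; -500/81 1432/81 -442/81; -319/81 -442/81 424/81]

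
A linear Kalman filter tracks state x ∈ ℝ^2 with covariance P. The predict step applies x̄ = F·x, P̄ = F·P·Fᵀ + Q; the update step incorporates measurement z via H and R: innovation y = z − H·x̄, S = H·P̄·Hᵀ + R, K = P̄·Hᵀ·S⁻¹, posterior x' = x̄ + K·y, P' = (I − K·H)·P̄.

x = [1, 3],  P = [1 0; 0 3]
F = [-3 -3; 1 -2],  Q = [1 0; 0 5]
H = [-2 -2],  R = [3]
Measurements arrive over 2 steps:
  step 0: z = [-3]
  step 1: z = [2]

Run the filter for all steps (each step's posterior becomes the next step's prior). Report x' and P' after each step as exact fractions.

step 0: x̄ = F·x = [-12, -5]
step 0: P̄ = F·P·Fᵀ + Q = [37 15; 15 18]
step 0: y = z − H·x̄ = [-37]
step 0: S = H·P̄·Hᵀ + R = [343]
step 0: K = P̄·Hᵀ·S⁻¹ = [-104/343; -66/343]
step 0: x' = x̄ + K·y = [-268/343, 727/343]
step 0: P' = (I − K·H)·P̄ = [1875/343 -1719/343; -1719/343 1818/343]
step 1: x̄ = F·x = [-1377/343, -246/49]
step 1: P̄ = F·P·Fᵀ + Q = [2638/343 18/49; 18/49 362/7]
step 1: y = z − H·x̄ = [-5512/343]
step 1: S = H·P̄·Hᵀ + R = [83541/343]
step 1: K = P̄·Hᵀ·S⁻¹ = [-5528/83541; -35728/83541]
step 1: x' = x̄ + K·y = [-246547/83541, 154738/83541]
step 1: P' = (I − K·H)·P̄ = [553418/83541 -545126/83541; -545126/83541 598718/83541]

step 0: x' = [-268/343, 727/343], P' = [1875/343 -1719/343; -1719/343 1818/343]
step 1: x' = [-246547/83541, 154738/83541], P' = [553418/83541 -545126/83541; -545126/83541 598718/83541]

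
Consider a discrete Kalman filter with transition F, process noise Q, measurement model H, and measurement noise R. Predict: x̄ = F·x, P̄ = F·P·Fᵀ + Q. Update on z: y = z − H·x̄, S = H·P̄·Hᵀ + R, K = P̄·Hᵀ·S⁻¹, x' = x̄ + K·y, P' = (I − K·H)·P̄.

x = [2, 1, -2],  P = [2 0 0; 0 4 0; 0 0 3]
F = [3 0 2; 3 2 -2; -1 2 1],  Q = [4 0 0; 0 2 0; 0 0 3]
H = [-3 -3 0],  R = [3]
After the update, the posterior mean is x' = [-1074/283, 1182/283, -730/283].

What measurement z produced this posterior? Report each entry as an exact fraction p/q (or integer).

x̄ = F·x = [2, 12, -2]
P̄ = F·P·Fᵀ + Q = [34 6 0; 6 48 4; 0 4 24]
S = H·P̄·Hᵀ + R = [849]
K = P̄·Hᵀ·S⁻¹ = [-40/283; -54/283; -4/283]
x' − x̄ = [-1640/283, -2214/283, -164/283] = K·y
y = (KᵀK)⁻¹·Kᵀ·(x' − x̄) = [41]
z = y + H·x̄ = [41] + [-42] = [-1]

z = [-1]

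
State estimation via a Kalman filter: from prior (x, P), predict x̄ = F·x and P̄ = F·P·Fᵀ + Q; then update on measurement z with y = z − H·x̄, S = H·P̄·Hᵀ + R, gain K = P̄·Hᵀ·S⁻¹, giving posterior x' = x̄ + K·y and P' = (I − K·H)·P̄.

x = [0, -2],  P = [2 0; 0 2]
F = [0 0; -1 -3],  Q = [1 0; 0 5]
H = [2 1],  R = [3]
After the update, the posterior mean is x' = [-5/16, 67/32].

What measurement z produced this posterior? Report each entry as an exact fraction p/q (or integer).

z = [1]

x̄ = F·x = [0, 6]
P̄ = F·P·Fᵀ + Q = [1 0; 0 25]
S = H·P̄·Hᵀ + R = [32]
K = P̄·Hᵀ·S⁻¹ = [1/16; 25/32]
x' − x̄ = [-5/16, -125/32] = K·y
y = (KᵀK)⁻¹·Kᵀ·(x' − x̄) = [-5]
z = y + H·x̄ = [-5] + [6] = [1]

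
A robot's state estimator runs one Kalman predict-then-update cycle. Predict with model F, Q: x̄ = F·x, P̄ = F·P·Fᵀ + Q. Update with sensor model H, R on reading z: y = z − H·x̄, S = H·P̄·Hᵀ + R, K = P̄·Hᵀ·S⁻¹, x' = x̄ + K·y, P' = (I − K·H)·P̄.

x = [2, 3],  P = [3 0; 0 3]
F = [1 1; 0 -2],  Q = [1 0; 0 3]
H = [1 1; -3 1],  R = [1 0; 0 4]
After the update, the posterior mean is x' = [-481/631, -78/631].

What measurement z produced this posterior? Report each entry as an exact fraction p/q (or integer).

x̄ = F·x = [5, -6]
P̄ = F·P·Fᵀ + Q = [7 -6; -6 15]
S = H·P̄·Hᵀ + R = [11 6; 6 118]
K = P̄·Hᵀ·S⁻¹ = [140/631 -303/1262; 432/631 309/1262]
x' − x̄ = [-3636/631, 3708/631] = K·y
y = (KᵀK)⁻¹·Kᵀ·(x' − x̄) = [0, 24]
z = y + H·x̄ = [0, 24] + [-1, -21] = [-1, 3]

z = [-1, 3]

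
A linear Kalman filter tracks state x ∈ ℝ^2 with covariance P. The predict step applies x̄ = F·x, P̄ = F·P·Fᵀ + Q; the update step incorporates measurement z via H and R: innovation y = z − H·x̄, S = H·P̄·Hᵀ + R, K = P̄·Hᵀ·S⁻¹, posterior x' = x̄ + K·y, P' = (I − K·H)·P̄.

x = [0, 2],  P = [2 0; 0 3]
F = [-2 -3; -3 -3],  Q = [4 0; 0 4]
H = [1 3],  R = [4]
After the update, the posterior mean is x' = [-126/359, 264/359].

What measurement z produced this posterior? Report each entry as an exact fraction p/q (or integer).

z = [2]

x̄ = F·x = [-6, -6]
P̄ = F·P·Fᵀ + Q = [39 39; 39 49]
S = H·P̄·Hᵀ + R = [718]
K = P̄·Hᵀ·S⁻¹ = [78/359; 93/359]
x' − x̄ = [2028/359, 2418/359] = K·y
y = (KᵀK)⁻¹·Kᵀ·(x' − x̄) = [26]
z = y + H·x̄ = [26] + [-24] = [2]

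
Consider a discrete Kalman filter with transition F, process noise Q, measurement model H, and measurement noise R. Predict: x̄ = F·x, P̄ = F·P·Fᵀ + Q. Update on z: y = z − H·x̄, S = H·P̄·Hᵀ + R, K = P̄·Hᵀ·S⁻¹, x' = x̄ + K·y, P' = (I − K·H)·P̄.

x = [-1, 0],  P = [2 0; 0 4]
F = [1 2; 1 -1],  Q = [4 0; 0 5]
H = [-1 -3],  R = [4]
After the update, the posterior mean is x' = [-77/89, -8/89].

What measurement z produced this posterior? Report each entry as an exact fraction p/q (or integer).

x̄ = F·x = [-1, -1]
P̄ = F·P·Fᵀ + Q = [22 -6; -6 11]
S = H·P̄·Hᵀ + R = [89]
K = P̄·Hᵀ·S⁻¹ = [-4/89; -27/89]
x' − x̄ = [12/89, 81/89] = K·y
y = (KᵀK)⁻¹·Kᵀ·(x' − x̄) = [-3]
z = y + H·x̄ = [-3] + [4] = [1]

z = [1]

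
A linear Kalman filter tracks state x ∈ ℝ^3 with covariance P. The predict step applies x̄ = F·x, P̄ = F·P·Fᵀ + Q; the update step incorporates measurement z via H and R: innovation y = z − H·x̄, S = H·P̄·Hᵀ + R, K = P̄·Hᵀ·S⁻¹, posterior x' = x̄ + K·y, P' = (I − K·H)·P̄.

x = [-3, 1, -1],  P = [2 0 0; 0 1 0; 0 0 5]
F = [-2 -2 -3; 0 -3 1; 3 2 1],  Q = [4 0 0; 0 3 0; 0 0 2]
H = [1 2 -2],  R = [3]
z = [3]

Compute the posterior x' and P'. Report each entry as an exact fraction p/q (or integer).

x' = [287/86, -425/86, -415/86]
P' = [9959/344 -5931/344 -1109/344; -5931/344 5119/344 2113/344; -1109/344 2113/344 1695/344]

x̄ = F·x = [7, -4, -8]
P̄ = F·P·Fᵀ + Q = [61 -9 -31; -9 17 -1; -31 -1 29]
y = z − H·x̄ = [-12]
S = H·P̄·Hᵀ + R = [344]
K = P̄·Hᵀ·S⁻¹ = [105/344; 27/344; -91/344]
x' = x̄ + K·y = [287/86, -425/86, -415/86]
P' = (I − K·H)·P̄ = [9959/344 -5931/344 -1109/344; -5931/344 5119/344 2113/344; -1109/344 2113/344 1695/344]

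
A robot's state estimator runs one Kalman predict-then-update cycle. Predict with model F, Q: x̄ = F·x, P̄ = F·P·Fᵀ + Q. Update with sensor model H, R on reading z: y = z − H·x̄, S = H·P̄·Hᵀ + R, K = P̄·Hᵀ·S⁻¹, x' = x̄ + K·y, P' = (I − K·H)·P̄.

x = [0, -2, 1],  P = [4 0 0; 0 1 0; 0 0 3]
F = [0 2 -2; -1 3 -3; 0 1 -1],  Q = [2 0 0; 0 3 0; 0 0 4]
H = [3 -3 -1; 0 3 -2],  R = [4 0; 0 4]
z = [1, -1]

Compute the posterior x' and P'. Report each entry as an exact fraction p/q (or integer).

x' = [-13673/7399, -11733/7399, -1811/1057]
P' = [42128/7399 28092/7399 5416/1057; 28092/7399 20500/7399 3744/1057; 5416/1057 3744/1057 808/151]

x̄ = F·x = [-6, -9, -3]
P̄ = F·P·Fᵀ + Q = [18 24 8; 24 43 12; 8 12 8]
y = z − H·x̄ = [-11, 20]
S = H·P̄·Hᵀ + R = [153 -167; -167 279]
K = P̄·Hᵀ·S⁻¹ = [1049/7399 2113/7399; -858/7399 2271/7399; -160/1057 -20/1057]
x' = x̄ + K·y = [-13673/7399, -11733/7399, -1811/1057]
P' = (I − K·H)·P̄ = [42128/7399 28092/7399 5416/1057; 28092/7399 20500/7399 3744/1057; 5416/1057 3744/1057 808/151]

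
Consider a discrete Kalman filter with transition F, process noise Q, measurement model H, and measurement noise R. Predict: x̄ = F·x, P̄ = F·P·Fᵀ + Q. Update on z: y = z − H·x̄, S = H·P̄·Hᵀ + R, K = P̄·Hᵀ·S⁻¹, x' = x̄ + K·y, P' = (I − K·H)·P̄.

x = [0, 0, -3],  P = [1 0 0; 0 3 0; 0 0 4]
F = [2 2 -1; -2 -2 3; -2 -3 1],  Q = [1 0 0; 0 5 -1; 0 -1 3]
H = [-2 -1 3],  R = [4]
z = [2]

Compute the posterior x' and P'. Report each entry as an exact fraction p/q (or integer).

x' = [731/489, -3617/489, -403/489]
P' = [1805/489 -4676/489 -478/489; -4676/489 18269/489 3103/489; -478/489 3103/489 893/489]

x̄ = F·x = [3, -9, -3]
P̄ = F·P·Fᵀ + Q = [21 -28 -26; -28 57 33; -26 33 38]
y = z − H·x̄ = [8]
S = H·P̄·Hᵀ + R = [489]
K = P̄·Hᵀ·S⁻¹ = [-92/489; 98/489; 133/489]
x' = x̄ + K·y = [731/489, -3617/489, -403/489]
P' = (I − K·H)·P̄ = [1805/489 -4676/489 -478/489; -4676/489 18269/489 3103/489; -478/489 3103/489 893/489]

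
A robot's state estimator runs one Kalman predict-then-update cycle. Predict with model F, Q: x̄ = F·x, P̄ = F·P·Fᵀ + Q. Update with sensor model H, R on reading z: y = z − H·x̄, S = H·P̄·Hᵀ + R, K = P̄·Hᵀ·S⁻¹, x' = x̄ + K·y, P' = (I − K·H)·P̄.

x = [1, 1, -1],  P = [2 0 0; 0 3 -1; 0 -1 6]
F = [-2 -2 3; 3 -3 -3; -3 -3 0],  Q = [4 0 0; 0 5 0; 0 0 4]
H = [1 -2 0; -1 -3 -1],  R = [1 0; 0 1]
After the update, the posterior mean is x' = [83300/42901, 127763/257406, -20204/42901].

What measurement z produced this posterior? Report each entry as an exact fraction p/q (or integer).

x̄ = F·x = [-7, 3, -6]
P̄ = F·P·Fᵀ + Q = [90 -45 39; -45 86 0; 39 0 49]
S = H·P̄·Hᵀ + R = [615 432; 432 722]
K = P̄·Hᵀ·S⁻¹ = [21228/42901 -12345/42901; -32329/128703 -12417/85802; 11029/42901 -11828/42901]
x' − x̄ = [383607/42901, -644455/257406, 237202/42901] = K·y
y = (KᵀK)⁻¹·Kᵀ·(x' − x̄) = [14, -7]
z = y + H·x̄ = [14, -7] + [-13, 4] = [1, -3]

z = [1, -3]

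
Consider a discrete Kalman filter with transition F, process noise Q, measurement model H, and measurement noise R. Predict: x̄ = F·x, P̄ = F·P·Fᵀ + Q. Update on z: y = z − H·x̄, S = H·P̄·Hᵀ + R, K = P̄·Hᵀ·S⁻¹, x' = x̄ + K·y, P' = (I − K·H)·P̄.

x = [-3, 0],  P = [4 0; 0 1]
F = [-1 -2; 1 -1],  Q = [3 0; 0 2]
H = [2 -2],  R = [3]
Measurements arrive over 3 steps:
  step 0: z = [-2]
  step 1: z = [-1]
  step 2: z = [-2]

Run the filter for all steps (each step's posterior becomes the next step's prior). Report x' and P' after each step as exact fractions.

step 0: x' = [-1, -3/13], P' = [25/7 22/7; 22/7 313/91]
step 1: x' = [-13363/13121, -7548/13121], P' = [41610/13121 32673/13121; 32673/13121 33372/13121]
step 2: x' = [-1573939/1623799, -92325/1623799], P' = [4793271/1623799 3735195/1623799; 3735195/1623799 3865446/1623799]

step 0: x̄ = F·x = [3, -3]
step 0: P̄ = F·P·Fᵀ + Q = [11 -2; -2 7]
step 0: y = z − H·x̄ = [-14]
step 0: S = H·P̄·Hᵀ + R = [91]
step 0: K = P̄·Hᵀ·S⁻¹ = [2/7; -18/91]
step 0: x' = x̄ + K·y = [-1, -3/13]
step 0: P' = (I − K·H)·P̄ = [25/7 22/7; 22/7 313/91]
step 1: x̄ = F·x = [19/13, -10/13]
step 1: P̄ = F·P·Fᵀ + Q = [2994/91 15/91; 15/91 248/91]
step 1: y = z − H·x̄ = [-71/13]
step 1: S = H·P̄·Hᵀ + R = [13121/91]
step 1: K = P̄·Hᵀ·S⁻¹ = [5958/13121; -466/13121]
step 1: x' = x̄ + K·y = [-13363/13121, -7548/13121]
step 1: P' = (I − K·H)·P̄ = [41610/13121 32673/13121; 32673/13121 33372/13121]
step 2: x̄ = F·x = [28459/13121, -5815/13121]
step 2: P̄ = F·P·Fᵀ + Q = [345153/13121 -7539/13121; -7539/13121 35878/13121]
step 2: y = z − H·x̄ = [-94790/13121]
step 2: S = H·P̄·Hᵀ + R = [1623799/13121]
step 2: K = P̄·Hᵀ·S⁻¹ = [705384/1623799; -86834/1623799]
step 2: x' = x̄ + K·y = [-1573939/1623799, -92325/1623799]
step 2: P' = (I − K·H)·P̄ = [4793271/1623799 3735195/1623799; 3735195/1623799 3865446/1623799]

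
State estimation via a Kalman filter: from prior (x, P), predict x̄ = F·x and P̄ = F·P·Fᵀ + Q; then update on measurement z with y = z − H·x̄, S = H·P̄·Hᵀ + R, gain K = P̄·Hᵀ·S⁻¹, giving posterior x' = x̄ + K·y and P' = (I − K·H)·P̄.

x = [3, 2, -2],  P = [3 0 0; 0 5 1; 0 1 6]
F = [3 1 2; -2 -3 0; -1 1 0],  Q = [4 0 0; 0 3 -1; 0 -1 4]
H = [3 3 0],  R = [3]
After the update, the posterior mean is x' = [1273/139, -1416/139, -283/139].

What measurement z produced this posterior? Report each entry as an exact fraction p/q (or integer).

z = [-3]

x̄ = F·x = [7, -12, -1]
P̄ = F·P·Fᵀ + Q = [64 -39 -2; -39 60 -10; -2 -10 12]
S = H·P̄·Hᵀ + R = [417]
K = P̄·Hᵀ·S⁻¹ = [25/139; 21/139; -12/139]
x' − x̄ = [300/139, 252/139, -144/139] = K·y
y = (KᵀK)⁻¹·Kᵀ·(x' − x̄) = [12]
z = y + H·x̄ = [12] + [-15] = [-3]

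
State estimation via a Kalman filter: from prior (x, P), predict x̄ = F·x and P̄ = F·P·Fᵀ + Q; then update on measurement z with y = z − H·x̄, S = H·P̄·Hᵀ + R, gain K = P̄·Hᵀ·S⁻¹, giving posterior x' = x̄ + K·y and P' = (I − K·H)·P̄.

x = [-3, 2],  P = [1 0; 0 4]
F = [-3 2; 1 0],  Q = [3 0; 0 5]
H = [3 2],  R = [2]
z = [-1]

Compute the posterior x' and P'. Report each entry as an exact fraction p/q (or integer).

x̄ = F·x = [13, -3]
P̄ = F·P·Fᵀ + Q = [28 -3; -3 6]
y = z − H·x̄ = [-34]
S = H·P̄·Hᵀ + R = [242]
K = P̄·Hᵀ·S⁻¹ = [39/121; 3/242]
x' = x̄ + K·y = [247/121, -414/121]
P' = (I − K·H)·P̄ = [346/121 -480/121; -480/121 1443/242]

x' = [247/121, -414/121]
P' = [346/121 -480/121; -480/121 1443/242]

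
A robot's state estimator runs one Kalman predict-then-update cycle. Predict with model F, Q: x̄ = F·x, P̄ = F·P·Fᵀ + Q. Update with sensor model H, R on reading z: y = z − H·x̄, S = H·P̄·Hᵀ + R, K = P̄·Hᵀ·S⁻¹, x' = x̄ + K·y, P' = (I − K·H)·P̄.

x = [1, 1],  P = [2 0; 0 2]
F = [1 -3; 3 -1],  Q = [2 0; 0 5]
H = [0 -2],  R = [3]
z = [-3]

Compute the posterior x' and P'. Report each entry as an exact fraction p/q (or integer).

x̄ = F·x = [-2, 2]
P̄ = F·P·Fᵀ + Q = [22 12; 12 25]
y = z − H·x̄ = [1]
S = H·P̄·Hᵀ + R = [103]
K = P̄·Hᵀ·S⁻¹ = [-24/103; -50/103]
x' = x̄ + K·y = [-230/103, 156/103]
P' = (I − K·H)·P̄ = [1690/103 36/103; 36/103 75/103]

x' = [-230/103, 156/103]
P' = [1690/103 36/103; 36/103 75/103]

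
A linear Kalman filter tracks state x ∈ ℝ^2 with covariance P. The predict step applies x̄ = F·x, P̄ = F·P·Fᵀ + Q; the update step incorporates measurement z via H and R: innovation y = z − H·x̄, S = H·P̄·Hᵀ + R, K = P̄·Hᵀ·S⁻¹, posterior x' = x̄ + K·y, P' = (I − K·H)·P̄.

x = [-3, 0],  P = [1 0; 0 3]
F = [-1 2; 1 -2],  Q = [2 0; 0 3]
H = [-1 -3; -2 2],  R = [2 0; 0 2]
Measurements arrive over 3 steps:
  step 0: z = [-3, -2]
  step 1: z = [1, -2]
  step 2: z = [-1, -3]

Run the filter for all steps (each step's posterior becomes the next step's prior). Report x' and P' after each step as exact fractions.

step 0: x' = [3565/2583, 122/287], P' = [953/2583 5/287; 5/287 43/287]
step 1: x' = [8215/20499, -3260/6833], P' = [367313/1045449 7487/348483; 7487/348483 17295/116161]
step 2: x' = [442410817/416060127, -16251254/138686709], P' = [146032781/416060127 2990987/138686709; 2990987/138686709 6882063/46228903]

step 0: x̄ = F·x = [3, -3]
step 0: P̄ = F·P·Fᵀ + Q = [15 -13; -13 16]
step 0: y = z − H·x̄ = [-9, 10]
step 0: S = H·P̄·Hᵀ + R = [83 -118; -118 230]
step 0: K = P̄·Hᵀ·S⁻¹ = [-544/2583 -908/2583; -67/287 38/287]
step 0: x' = x̄ + K·y = [3565/2583, 122/287]
step 0: P' = (I − K·H)·P̄ = [953/2583 5/287; 5/287 43/287]
step 1: x̄ = F·x = [-1369/2583, 1369/2583]
step 1: P̄ = F·P·Fᵀ + Q = [7487/2583 -2321/2583; -2321/2583 10070/2583]
step 1: y = z − H·x̄ = [5321/2583, -10642/2583]
step 1: S = H·P̄·Hᵀ + R = [89357/2583 -54730/2583; -54730/2583 93962/2583]
step 1: K = P̄·Hᵀ·S⁻¹ = [-217348/1045449 -344852/1045449; -81571/348483 44398/348483]
step 1: x' = x̄ + K·y = [8215/20499, -3260/6833]
step 1: P' = (I − K·H)·P̄ = [367313/1045449 7487/348483; 7487/348483 17295/116161]
step 2: x̄ = F·x = [-27775/20499, 27775/20499]
step 2: P̄ = F·P·Fᵀ + Q = [2990987/1045449 -900089/1045449; -900089/1045449 4036436/1045449]
step 2: y = z − H·x̄ = [35051/20499, -172597/20499]
step 2: S = H·P̄·Hᵀ + R = [36009275/1045449 -21836998/1045449; -21836998/1045449 37401302/1045449]
step 2: K = P̄·Hᵀ·S⁻¹ = [-86475832/416060127 -137059820/416060127; -32464777/138686709 17655202/138686709]
step 2: x' = x̄ + K·y = [442410817/416060127, -16251254/138686709]
step 2: P' = (I − K·H)·P̄ = [146032781/416060127 2990987/138686709; 2990987/138686709 6882063/46228903]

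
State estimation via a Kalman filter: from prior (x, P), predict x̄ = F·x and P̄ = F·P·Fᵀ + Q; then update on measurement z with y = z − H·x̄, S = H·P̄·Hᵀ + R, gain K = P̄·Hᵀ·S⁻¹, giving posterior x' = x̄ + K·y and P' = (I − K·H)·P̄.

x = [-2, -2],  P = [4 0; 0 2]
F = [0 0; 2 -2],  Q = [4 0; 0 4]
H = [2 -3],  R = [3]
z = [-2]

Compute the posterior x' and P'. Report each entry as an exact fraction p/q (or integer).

x̄ = F·x = [0, 0]
P̄ = F·P·Fᵀ + Q = [4 0; 0 28]
y = z − H·x̄ = [-2]
S = H·P̄·Hᵀ + R = [271]
K = P̄·Hᵀ·S⁻¹ = [8/271; -84/271]
x' = x̄ + K·y = [-16/271, 168/271]
P' = (I − K·H)·P̄ = [1020/271 672/271; 672/271 532/271]

x' = [-16/271, 168/271]
P' = [1020/271 672/271; 672/271 532/271]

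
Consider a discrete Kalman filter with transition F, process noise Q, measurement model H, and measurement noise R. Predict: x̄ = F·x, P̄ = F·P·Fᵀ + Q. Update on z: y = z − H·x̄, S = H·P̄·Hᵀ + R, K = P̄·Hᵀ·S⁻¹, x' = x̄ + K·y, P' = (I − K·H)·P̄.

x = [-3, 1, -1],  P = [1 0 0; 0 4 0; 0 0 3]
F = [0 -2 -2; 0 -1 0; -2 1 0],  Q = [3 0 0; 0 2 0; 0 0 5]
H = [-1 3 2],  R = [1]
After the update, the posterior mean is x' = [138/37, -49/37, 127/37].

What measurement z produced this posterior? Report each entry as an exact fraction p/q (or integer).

x̄ = F·x = [0, -1, 7]
P̄ = F·P·Fᵀ + Q = [31 8 -8; 8 6 -4; -8 -4 13]
S = H·P̄·Hᵀ + R = [74]
K = P̄·Hᵀ·S⁻¹ = [-23/74; 1/37; 11/37]
x' − x̄ = [138/37, -12/37, -132/37] = K·y
y = (KᵀK)⁻¹·Kᵀ·(x' − x̄) = [-12]
z = y + H·x̄ = [-12] + [11] = [-1]

z = [-1]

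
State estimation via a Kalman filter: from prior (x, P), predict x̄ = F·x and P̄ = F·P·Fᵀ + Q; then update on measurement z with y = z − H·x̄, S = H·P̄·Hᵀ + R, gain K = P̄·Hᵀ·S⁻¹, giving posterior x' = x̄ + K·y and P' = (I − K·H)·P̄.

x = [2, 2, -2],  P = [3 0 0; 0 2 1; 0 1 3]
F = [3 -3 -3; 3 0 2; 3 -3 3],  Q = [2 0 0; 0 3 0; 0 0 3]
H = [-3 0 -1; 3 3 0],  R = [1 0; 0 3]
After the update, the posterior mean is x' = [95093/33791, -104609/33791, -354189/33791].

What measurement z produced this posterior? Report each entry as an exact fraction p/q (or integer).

x̄ = F·x = [6, 2, -6]
P̄ = F·P·Fᵀ + Q = [92 3 18; 3 42 39; 18 39 57]
S = H·P̄·Hᵀ + R = [994 -1026; -1026 1263]
K = P̄·Hᵀ·S⁻¹ = [-13152/33791 -3059/33791; 12981/33791 14157/33791; 11751/67582 9348/33791]
x' − x̄ = [-107653/33791, -172191/33791, -151443/33791] = K·y
y = (KᵀK)⁻¹·Kᵀ·(x' − x̄) = [14, -25]
z = y + H·x̄ = [14, -25] + [-12, 24] = [2, -1]

z = [2, -1]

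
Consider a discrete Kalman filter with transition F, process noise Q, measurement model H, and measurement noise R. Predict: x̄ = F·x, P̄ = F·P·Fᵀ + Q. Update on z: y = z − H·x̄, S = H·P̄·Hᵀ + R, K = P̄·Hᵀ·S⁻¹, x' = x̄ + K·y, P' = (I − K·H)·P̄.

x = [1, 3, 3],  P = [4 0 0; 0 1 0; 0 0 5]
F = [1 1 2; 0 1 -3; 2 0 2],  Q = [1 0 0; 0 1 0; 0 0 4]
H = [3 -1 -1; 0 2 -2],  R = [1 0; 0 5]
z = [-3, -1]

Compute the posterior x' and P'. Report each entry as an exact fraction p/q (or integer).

x' = [62171/32188, 33464/8047, 70225/16094]
P' = [65319/32188 22953/8047 48941/16094; 22953/8047 36613/8047 33958/8047; 48941/16094 33958/8047 40943/8047]

x̄ = F·x = [10, -6, 8]
P̄ = F·P·Fᵀ + Q = [26 -29 28; -29 47 -30; 28 -30 40]
y = z − H·x̄ = [-31, 27]
S = H·P̄·Hᵀ + R = [268 -356; -356 593]
K = P̄·Hᵀ·S⁻¹ = [6263/32188 -607/8047; -1712/8047 1062/8047; -2979/16094 -2794/8047]
x' = x̄ + K·y = [62171/32188, 33464/8047, 70225/16094]
P' = (I − K·H)·P̄ = [65319/32188 22953/8047 48941/16094; 22953/8047 36613/8047 33958/8047; 48941/16094 33958/8047 40943/8047]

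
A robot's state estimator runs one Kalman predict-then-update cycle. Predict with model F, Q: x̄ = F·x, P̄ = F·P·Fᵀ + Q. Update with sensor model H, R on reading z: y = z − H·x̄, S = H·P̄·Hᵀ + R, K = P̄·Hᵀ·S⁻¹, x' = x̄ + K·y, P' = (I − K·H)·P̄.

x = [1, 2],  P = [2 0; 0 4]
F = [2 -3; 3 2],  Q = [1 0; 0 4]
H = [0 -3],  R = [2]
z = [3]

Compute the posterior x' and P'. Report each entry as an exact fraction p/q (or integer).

x' = [-64/43, -41/43]
P' = [1773/43 -3/43; -3/43 19/86]

x̄ = F·x = [-4, 7]
P̄ = F·P·Fᵀ + Q = [45 -12; -12 38]
y = z − H·x̄ = [24]
S = H·P̄·Hᵀ + R = [344]
K = P̄·Hᵀ·S⁻¹ = [9/86; -57/172]
x' = x̄ + K·y = [-64/43, -41/43]
P' = (I − K·H)·P̄ = [1773/43 -3/43; -3/43 19/86]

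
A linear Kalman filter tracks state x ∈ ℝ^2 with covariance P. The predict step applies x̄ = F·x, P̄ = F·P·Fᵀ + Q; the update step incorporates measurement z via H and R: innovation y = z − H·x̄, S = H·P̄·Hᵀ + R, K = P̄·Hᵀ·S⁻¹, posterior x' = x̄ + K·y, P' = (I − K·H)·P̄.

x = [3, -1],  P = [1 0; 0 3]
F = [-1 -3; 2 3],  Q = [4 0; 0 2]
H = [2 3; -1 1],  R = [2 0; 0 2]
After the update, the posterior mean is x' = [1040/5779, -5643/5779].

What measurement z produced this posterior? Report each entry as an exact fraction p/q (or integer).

x̄ = F·x = [0, 3]
P̄ = F·P·Fᵀ + Q = [32 -29; -29 33]
S = H·P̄·Hᵀ + R = [79 64; 64 125]
K = P̄·Hᵀ·S⁻¹ = [1029/5779 -3347/5779; 1157/5779 2274/5779]
x' − x̄ = [1040/5779, -22980/5779] = K·y
y = (KᵀK)⁻¹·Kᵀ·(x' − x̄) = [-12, -4]
z = y + H·x̄ = [-12, -4] + [9, 3] = [-3, -1]

z = [-3, -1]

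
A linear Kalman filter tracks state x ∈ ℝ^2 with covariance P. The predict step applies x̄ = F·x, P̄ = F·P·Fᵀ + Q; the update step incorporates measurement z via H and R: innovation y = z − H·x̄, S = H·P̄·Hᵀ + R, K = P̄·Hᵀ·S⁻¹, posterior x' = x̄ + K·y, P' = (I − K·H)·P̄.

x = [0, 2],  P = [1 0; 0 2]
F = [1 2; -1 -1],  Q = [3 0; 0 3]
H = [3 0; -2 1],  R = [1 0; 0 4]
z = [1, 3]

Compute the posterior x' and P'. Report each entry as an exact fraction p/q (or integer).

x̄ = F·x = [4, -2]
P̄ = F·P·Fᵀ + Q = [12 -5; -5 6]
y = z − H·x̄ = [-11, 13]
S = H·P̄·Hᵀ + R = [109 -87; -87 78]
K = P̄·Hᵀ·S⁻¹ = [95/311 -29/933; 74/311 439/933]
x' = x̄ + K·y = [220/933, 1399/933]
P' = (I − K·H)·P̄ = [95/933 74/933; 74/933 1904/933]

x' = [220/933, 1399/933]
P' = [95/933 74/933; 74/933 1904/933]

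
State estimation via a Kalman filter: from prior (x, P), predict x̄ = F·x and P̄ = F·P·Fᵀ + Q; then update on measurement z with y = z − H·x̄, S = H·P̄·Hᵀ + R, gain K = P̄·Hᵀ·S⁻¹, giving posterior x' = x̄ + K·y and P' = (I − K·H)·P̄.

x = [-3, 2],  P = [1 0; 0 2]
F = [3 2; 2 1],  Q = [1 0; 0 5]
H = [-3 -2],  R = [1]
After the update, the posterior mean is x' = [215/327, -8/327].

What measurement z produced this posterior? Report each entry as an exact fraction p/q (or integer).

x̄ = F·x = [-5, -4]
P̄ = F·P·Fᵀ + Q = [18 10; 10 11]
S = H·P̄·Hᵀ + R = [327]
K = P̄·Hᵀ·S⁻¹ = [-74/327; -52/327]
x' − x̄ = [1850/327, 1300/327] = K·y
y = (KᵀK)⁻¹·Kᵀ·(x' − x̄) = [-25]
z = y + H·x̄ = [-25] + [23] = [-2]

z = [-2]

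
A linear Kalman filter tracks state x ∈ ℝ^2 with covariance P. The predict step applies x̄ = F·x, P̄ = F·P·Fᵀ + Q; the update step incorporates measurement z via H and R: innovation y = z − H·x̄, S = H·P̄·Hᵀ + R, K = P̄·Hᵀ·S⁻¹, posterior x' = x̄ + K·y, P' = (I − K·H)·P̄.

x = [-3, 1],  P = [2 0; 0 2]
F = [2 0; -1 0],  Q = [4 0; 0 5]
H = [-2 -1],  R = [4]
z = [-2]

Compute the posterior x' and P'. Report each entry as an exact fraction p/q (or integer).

x̄ = F·x = [-6, 3]
P̄ = F·P·Fᵀ + Q = [12 -4; -4 7]
y = z − H·x̄ = [-11]
S = H·P̄·Hᵀ + R = [43]
K = P̄·Hᵀ·S⁻¹ = [-20/43; 1/43]
x' = x̄ + K·y = [-38/43, 118/43]
P' = (I − K·H)·P̄ = [116/43 -152/43; -152/43 300/43]

x' = [-38/43, 118/43]
P' = [116/43 -152/43; -152/43 300/43]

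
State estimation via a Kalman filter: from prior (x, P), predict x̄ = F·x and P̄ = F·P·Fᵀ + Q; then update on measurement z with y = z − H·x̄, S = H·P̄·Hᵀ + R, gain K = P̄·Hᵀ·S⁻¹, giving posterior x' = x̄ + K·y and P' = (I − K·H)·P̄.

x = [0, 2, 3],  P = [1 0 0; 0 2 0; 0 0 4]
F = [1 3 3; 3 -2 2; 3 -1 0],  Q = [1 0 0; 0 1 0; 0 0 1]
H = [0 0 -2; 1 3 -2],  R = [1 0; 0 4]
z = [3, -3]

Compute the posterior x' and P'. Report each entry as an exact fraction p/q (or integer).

x' = [25099/4266, -16519/4266, -1088/711]
P' = [350807/17064 -111329/17064 -197/1422; -111329/17064 44615/17064 299/1422; -197/1422 299/1422 58/237]

x̄ = F·x = [15, 2, -2]
P̄ = F·P·Fᵀ + Q = [56 15 -3; 15 34 13; -3 13 12]
y = z − H·x̄ = [-1, -28]
S = H·P̄·Hᵀ + R = [49 -24; -24 360]
K = P̄·Hᵀ·S⁻¹ = [197/711 5387/17064; -299/711 3835/17064; -116/237 1/1422]
x' = x̄ + K·y = [25099/4266, -16519/4266, -1088/711]
P' = (I − K·H)·P̄ = [350807/17064 -111329/17064 -197/1422; -111329/17064 44615/17064 299/1422; -197/1422 299/1422 58/237]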